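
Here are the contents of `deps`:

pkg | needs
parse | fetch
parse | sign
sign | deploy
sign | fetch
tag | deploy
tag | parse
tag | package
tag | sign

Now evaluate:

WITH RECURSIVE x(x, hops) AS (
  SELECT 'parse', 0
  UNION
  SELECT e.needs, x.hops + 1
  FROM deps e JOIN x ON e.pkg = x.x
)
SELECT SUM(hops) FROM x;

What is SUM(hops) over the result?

Base: (parse, hops=0).
Iteration 1: edges from {parse} -> (fetch, hops=1), (sign, hops=1).
Iteration 2: edges from {fetch,sign} -> (deploy, hops=2), (fetch, hops=2).
Iteration 3: no outgoing edges from {deploy,fetch}; recursion stops.
SUM(hops) = 0 + 1 + 1 + 2 + 2 = 6.

6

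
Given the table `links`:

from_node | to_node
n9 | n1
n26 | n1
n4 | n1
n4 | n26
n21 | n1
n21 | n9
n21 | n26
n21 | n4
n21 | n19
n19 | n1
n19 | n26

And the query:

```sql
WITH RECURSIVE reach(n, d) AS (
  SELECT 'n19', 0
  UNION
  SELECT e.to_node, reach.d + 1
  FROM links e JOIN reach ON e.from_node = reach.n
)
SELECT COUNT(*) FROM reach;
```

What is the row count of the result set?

Base: (n19, d=0).
Iteration 1: edges from {n19} -> (n1, d=1), (n26, d=1).
Iteration 2: edges from {n1,n26} -> (n1, d=2).
Iteration 3: no outgoing edges from {n1}; recursion stops.
Total rows emitted: 4.

4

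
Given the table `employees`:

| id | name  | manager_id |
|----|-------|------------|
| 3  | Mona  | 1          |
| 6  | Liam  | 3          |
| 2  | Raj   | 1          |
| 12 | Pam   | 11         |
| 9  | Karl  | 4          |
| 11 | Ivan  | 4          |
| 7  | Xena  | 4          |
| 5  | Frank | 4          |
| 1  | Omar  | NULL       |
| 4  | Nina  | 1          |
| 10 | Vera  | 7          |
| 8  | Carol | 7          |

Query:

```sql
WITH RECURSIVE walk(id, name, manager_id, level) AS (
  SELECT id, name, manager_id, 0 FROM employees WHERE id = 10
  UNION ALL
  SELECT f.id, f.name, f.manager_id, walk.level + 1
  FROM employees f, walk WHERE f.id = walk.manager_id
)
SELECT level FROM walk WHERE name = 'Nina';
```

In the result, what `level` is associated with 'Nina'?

Base: id=10 (Vera), manager_id=7, level 0.
Iteration 1: join on id=7 -> Xena (id 7, manager_id=4, level 1).
Iteration 2: join on id=4 -> Nina (id 4, manager_id=1, level 2).
Iteration 3: join on id=1 -> Omar (id 1, manager_id=NULL, level 3).
Iteration 4: manager_id is NULL; no match; recursion stops.

2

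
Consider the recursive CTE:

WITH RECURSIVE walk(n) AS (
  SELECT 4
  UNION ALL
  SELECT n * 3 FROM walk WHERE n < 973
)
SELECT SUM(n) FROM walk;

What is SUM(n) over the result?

Base: n=4.
Iteration 1: 4 < 973 holds -> n = 4 * 3 = 12.
Iteration 2: 12 < 973 holds -> n = 12 * 3 = 36.
Iteration 3: 36 < 973 holds -> n = 36 * 3 = 108.
Iteration 4: 108 < 973 holds -> n = 108 * 3 = 324.
Iteration 5: 324 < 973 holds -> n = 324 * 3 = 972.
Iteration 6: 972 < 973 holds -> n = 972 * 3 = 2916.
Iteration 7: 2916 < 973 fails; recursion stops.
SUM(n) = 4 + 12 + 36 + 108 + 324 + 972 + 2916 = 4372.

4372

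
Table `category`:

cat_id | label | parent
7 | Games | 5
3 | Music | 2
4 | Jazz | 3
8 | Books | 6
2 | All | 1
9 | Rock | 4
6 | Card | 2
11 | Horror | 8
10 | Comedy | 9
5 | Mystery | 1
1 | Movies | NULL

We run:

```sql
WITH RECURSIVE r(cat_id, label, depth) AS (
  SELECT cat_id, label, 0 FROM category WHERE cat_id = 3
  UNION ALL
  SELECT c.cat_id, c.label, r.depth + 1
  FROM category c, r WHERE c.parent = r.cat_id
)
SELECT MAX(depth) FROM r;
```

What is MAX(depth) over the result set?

3

Base: cat_id=3 (Music) at depth 0.
Iteration 1: rows with parent in {3} -> Jazz (id 4, depth 1).
Iteration 2: rows with parent in {4} -> Rock (id 9, depth 2).
Iteration 3: rows with parent in {9} -> Comedy (id 10, depth 3).
Iteration 4: no rows with parent in {10}; recursion stops.
depth values: 0, 1, 2, 3; the maximum is 3.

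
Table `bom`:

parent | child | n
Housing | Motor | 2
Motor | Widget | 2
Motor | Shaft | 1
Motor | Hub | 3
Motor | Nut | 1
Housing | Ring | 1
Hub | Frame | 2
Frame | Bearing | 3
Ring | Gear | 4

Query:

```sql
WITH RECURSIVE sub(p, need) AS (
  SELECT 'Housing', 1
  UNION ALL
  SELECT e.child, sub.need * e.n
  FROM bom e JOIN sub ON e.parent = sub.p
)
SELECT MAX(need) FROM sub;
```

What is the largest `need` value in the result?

Base: (Housing, need=1).
Iteration 1: components of {Housing} -> Motor = 1*2 = 2, Ring = 1*1 = 1.
Iteration 2: components of {Motor,Ring} -> Gear = 1*4 = 4, Hub = 2*3 = 6, Nut = 2*1 = 2, Shaft = 2*1 = 2, Widget = 2*2 = 4.
Iteration 3: components of {Gear,Hub,Nut,Shaft,Widget} -> Frame = 6*2 = 12.
Iteration 4: components of {Frame} -> Bearing = 12*3 = 36.
Iteration 5: no further components; recursion stops.
need values: 1, 2, 1, 4, 2, 6, 2, 4, 12, 36; the maximum is 36.

36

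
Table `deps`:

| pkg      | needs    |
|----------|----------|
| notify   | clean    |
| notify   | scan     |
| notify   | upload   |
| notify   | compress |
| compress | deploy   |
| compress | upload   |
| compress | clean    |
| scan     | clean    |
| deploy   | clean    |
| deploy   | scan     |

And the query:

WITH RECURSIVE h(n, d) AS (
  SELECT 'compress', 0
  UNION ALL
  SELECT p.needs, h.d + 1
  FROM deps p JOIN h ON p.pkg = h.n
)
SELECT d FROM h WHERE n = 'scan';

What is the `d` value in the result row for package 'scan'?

Base: (compress, d=0).
Iteration 1: edges from {compress} -> (clean, d=1), (deploy, d=1), (upload, d=1).
Iteration 2: edges from {clean,deploy,upload} -> (clean, d=2), (scan, d=2).
Iteration 3: edges from {clean,scan} -> (clean, d=3).
Iteration 4: no outgoing edges from {clean}; recursion stops.

2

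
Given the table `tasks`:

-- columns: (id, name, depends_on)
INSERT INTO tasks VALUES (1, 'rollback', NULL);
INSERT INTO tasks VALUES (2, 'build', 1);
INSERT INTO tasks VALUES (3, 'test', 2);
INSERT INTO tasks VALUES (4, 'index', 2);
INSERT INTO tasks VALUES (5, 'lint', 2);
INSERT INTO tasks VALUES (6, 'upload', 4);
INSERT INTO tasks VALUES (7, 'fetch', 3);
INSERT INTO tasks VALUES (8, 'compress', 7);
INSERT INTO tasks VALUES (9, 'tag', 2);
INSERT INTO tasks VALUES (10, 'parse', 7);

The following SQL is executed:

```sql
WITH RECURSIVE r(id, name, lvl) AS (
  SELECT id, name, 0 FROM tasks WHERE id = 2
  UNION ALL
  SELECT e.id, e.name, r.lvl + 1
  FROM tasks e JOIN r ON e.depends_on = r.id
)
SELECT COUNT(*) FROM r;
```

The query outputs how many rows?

Base: id=2 (build) at lvl 0.
Iteration 1: rows with depends_on in {2} -> test (id 3, lvl 1), index (id 4, lvl 1), lint (id 5, lvl 1), tag (id 9, lvl 1).
Iteration 2: rows with depends_on in {3,4,5,9} -> upload (id 6, lvl 2), fetch (id 7, lvl 2).
Iteration 3: rows with depends_on in {6,7} -> compress (id 8, lvl 3), parse (id 10, lvl 3).
Iteration 4: no rows with depends_on in {8,10}; recursion stops.
Total rows emitted: 9.

9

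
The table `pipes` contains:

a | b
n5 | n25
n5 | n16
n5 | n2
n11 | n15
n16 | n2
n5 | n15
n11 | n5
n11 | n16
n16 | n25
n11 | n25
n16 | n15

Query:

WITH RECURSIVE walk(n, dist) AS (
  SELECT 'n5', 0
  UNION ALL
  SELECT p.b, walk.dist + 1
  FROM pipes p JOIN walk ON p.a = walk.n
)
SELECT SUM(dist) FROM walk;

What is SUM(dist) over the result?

10

Base: (n5, dist=0).
Iteration 1: edges from {n5} -> (n15, dist=1), (n16, dist=1), (n2, dist=1), (n25, dist=1).
Iteration 2: edges from {n15,n16,n2,n25} -> (n15, dist=2), (n2, dist=2), (n25, dist=2).
Iteration 3: no outgoing edges from {n15,n2,n25}; recursion stops.
SUM(dist) = 0 + 1 + 1 + 1 + 1 + 2 + 2 + 2 = 10.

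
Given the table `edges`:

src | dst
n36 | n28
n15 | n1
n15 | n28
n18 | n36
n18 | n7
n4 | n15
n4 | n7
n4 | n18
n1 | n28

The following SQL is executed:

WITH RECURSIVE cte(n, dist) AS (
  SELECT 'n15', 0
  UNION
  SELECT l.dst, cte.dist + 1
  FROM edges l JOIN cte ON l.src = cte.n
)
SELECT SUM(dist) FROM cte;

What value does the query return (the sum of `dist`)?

Base: (n15, dist=0).
Iteration 1: edges from {n15} -> (n1, dist=1), (n28, dist=1).
Iteration 2: edges from {n1,n28} -> (n28, dist=2).
Iteration 3: no outgoing edges from {n28}; recursion stops.
SUM(dist) = 0 + 1 + 1 + 2 = 4.

4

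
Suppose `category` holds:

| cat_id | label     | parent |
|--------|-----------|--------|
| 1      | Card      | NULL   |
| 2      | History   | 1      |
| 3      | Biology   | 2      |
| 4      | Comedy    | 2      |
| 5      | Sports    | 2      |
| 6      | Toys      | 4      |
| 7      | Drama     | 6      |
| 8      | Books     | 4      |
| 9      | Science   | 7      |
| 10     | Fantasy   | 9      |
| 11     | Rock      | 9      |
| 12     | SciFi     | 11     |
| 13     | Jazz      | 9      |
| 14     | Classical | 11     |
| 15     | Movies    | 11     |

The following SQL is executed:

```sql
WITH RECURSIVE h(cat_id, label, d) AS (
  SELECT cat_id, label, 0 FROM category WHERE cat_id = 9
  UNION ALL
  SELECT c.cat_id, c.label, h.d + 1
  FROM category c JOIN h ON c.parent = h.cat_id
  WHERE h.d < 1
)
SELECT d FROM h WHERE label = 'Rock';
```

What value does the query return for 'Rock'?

1

Base: cat_id=9 (Science) at d 0.
Iteration 1: rows with parent in {9} -> Fantasy (id 10, d 1), Rock (id 11, d 1), Jazz (id 13, d 1).
Iteration 2: d < 1 fails for all current rows; recursion stops.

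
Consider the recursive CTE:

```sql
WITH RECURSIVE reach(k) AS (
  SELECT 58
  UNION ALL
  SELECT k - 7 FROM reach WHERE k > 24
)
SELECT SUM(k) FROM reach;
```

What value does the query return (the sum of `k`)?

243

Base: k=58.
Iteration 1: 58 > 24 holds -> k = 58 - 7 = 51.
Iteration 2: 51 > 24 holds -> k = 51 - 7 = 44.
Iteration 3: 44 > 24 holds -> k = 44 - 7 = 37.
Iteration 4: 37 > 24 holds -> k = 37 - 7 = 30.
Iteration 5: 30 > 24 holds -> k = 30 - 7 = 23.
Iteration 6: 23 > 24 fails; recursion stops.
SUM(k) = 58 + 51 + 44 + 37 + 30 + 23 = 243.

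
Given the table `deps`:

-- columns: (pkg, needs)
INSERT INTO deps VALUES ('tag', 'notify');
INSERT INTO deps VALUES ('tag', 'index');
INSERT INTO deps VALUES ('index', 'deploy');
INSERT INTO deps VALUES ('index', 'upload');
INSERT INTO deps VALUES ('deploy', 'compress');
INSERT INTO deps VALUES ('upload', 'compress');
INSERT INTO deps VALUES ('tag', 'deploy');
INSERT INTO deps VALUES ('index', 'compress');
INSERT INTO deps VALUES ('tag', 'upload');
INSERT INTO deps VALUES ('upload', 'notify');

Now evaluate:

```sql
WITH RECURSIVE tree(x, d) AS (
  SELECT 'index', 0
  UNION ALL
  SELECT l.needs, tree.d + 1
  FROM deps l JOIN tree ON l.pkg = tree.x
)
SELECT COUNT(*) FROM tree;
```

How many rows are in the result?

7

Base: (index, d=0).
Iteration 1: edges from {index} -> (compress, d=1), (deploy, d=1), (upload, d=1).
Iteration 2: edges from {compress,deploy,upload} -> (compress, d=2) x2, (notify, d=2). [UNION ALL keeps all 3 new rows, including repeats]
Iteration 3: no outgoing edges from {compress,notify}; recursion stops.
Total rows emitted: 7.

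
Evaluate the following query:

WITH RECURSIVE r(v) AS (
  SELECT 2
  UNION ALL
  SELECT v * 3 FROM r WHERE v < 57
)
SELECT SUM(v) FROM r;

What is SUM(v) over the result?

242

Base: v=2.
Iteration 1: 2 < 57 holds -> v = 2 * 3 = 6.
Iteration 2: 6 < 57 holds -> v = 6 * 3 = 18.
Iteration 3: 18 < 57 holds -> v = 18 * 3 = 54.
Iteration 4: 54 < 57 holds -> v = 54 * 3 = 162.
Iteration 5: 162 < 57 fails; recursion stops.
SUM(v) = 2 + 6 + 18 + 54 + 162 = 242.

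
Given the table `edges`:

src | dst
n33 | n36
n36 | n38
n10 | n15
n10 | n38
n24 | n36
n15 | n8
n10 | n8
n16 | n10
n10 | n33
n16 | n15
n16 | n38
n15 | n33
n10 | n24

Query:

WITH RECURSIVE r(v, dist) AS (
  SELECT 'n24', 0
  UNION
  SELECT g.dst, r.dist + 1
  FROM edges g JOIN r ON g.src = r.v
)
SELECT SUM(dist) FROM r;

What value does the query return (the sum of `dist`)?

3

Base: (n24, dist=0).
Iteration 1: edges from {n24} -> (n36, dist=1).
Iteration 2: edges from {n36} -> (n38, dist=2).
Iteration 3: no outgoing edges from {n38}; recursion stops.
SUM(dist) = 0 + 1 + 2 = 3.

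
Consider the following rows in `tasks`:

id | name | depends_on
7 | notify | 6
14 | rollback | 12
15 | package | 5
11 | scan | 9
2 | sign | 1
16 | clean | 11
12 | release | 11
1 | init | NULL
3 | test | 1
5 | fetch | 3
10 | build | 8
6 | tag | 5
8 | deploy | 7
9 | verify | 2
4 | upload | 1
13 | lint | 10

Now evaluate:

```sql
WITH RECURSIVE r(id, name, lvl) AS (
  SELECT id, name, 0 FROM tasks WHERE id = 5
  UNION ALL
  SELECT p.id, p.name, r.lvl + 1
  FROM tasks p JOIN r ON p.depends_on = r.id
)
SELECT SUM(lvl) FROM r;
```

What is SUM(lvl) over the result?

Base: id=5 (fetch) at lvl 0.
Iteration 1: rows with depends_on in {5} -> tag (id 6, lvl 1), package (id 15, lvl 1).
Iteration 2: rows with depends_on in {6,15} -> notify (id 7, lvl 2).
Iteration 3: rows with depends_on in {7} -> deploy (id 8, lvl 3).
Iteration 4: rows with depends_on in {8} -> build (id 10, lvl 4).
Iteration 5: rows with depends_on in {10} -> lint (id 13, lvl 5).
Iteration 6: no rows with depends_on in {13}; recursion stops.
SUM(lvl) = 0 + 1 + 1 + 2 + 3 + 4 + 5 = 16.

16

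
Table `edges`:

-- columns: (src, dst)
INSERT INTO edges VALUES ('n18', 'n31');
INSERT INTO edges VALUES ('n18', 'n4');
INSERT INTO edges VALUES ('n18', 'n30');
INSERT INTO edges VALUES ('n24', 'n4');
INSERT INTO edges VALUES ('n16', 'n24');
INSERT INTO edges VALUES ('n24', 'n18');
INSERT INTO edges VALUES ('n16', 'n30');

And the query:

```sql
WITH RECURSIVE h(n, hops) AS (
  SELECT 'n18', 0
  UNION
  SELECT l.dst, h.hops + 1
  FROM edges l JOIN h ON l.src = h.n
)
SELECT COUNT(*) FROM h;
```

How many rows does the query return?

Base: (n18, hops=0).
Iteration 1: edges from {n18} -> (n30, hops=1), (n31, hops=1), (n4, hops=1).
Iteration 2: no outgoing edges from {n30,n31,n4}; recursion stops.
Total rows emitted: 4.

4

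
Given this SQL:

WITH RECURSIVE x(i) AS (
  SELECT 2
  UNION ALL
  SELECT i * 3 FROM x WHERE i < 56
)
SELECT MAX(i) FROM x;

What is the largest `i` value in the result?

162

Base: i=2.
Iteration 1: 2 < 56 holds -> i = 2 * 3 = 6.
Iteration 2: 6 < 56 holds -> i = 6 * 3 = 18.
Iteration 3: 18 < 56 holds -> i = 18 * 3 = 54.
Iteration 4: 54 < 56 holds -> i = 54 * 3 = 162.
Iteration 5: 162 < 56 fails; recursion stops.
i values: 2, 6, 18, 54, 162; the maximum is 162.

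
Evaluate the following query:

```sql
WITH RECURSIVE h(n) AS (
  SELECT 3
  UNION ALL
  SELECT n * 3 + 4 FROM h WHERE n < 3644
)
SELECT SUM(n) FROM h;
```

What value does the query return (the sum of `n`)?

Base: n=3.
Iteration 1: 3 < 3644 holds -> n = 3 * 3 + 4 = 13.
Iteration 2: 13 < 3644 holds -> n = 13 * 3 + 4 = 43.
Iteration 3: 43 < 3644 holds -> n = 43 * 3 + 4 = 133.
Iteration 4: 133 < 3644 holds -> n = 133 * 3 + 4 = 403.
Iteration 5: 403 < 3644 holds -> n = 403 * 3 + 4 = 1213.
Iteration 6: 1213 < 3644 holds -> n = 1213 * 3 + 4 = 3643.
Iteration 7: 3643 < 3644 holds -> n = 3643 * 3 + 4 = 10933.
Iteration 8: 10933 < 3644 fails; recursion stops.
SUM(n) = 3 + 13 + 43 + 133 + 403 + 1213 + 3643 + 10933 = 16384.

16384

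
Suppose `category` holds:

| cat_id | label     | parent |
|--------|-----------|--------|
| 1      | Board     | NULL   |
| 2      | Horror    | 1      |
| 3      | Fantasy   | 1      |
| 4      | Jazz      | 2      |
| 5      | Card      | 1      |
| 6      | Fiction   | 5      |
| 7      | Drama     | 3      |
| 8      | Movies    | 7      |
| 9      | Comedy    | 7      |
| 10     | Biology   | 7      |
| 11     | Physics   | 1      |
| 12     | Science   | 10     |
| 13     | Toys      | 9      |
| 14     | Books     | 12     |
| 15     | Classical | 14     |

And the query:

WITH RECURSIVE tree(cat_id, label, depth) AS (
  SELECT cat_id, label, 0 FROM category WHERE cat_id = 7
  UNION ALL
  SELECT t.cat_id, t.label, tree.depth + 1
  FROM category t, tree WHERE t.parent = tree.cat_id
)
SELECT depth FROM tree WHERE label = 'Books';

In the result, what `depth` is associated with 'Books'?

Base: cat_id=7 (Drama) at depth 0.
Iteration 1: rows with parent in {7} -> Movies (id 8, depth 1), Comedy (id 9, depth 1), Biology (id 10, depth 1).
Iteration 2: rows with parent in {8,9,10} -> Science (id 12, depth 2), Toys (id 13, depth 2).
Iteration 3: rows with parent in {12,13} -> Books (id 14, depth 3).
Iteration 4: rows with parent in {14} -> Classical (id 15, depth 4).
Iteration 5: no rows with parent in {15}; recursion stops.

3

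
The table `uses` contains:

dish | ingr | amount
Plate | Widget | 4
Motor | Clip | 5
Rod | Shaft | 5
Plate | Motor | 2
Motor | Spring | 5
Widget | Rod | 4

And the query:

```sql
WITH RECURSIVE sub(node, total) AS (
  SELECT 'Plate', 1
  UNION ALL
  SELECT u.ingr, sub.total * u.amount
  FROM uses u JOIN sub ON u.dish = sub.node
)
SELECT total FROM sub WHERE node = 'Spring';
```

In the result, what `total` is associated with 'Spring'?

10

Base: (Plate, total=1).
Iteration 1: components of {Plate} -> Motor = 1*2 = 2, Widget = 1*4 = 4.
Iteration 2: components of {Motor,Widget} -> Clip = 2*5 = 10, Rod = 4*4 = 16, Spring = 2*5 = 10.
Iteration 3: components of {Clip,Rod,Spring} -> Shaft = 16*5 = 80.
Iteration 4: no further components; recursion stops.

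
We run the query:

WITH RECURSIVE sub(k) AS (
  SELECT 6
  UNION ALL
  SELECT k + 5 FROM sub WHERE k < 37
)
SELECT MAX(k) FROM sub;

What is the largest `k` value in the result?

41

Base: k=6.
Iteration 1: 6 < 37 holds -> k = 6 + 5 = 11.
Iteration 2: 11 < 37 holds -> k = 11 + 5 = 16.
Iteration 3: 16 < 37 holds -> k = 16 + 5 = 21.
Iteration 4: 21 < 37 holds -> k = 21 + 5 = 26.
Iteration 5: 26 < 37 holds -> k = 26 + 5 = 31.
Iteration 6: 31 < 37 holds -> k = 31 + 5 = 36.
Iteration 7: 36 < 37 holds -> k = 36 + 5 = 41.
Iteration 8: 41 < 37 fails; recursion stops.
k values: 6, 11, 16, 21, 26, 31, 36, 41; the maximum is 41.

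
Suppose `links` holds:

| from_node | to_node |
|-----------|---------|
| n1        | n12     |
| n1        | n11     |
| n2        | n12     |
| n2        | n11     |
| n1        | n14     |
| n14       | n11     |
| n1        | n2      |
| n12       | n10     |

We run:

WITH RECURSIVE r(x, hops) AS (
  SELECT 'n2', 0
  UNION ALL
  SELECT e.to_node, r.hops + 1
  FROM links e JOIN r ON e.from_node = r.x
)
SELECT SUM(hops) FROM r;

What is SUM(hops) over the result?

4

Base: (n2, hops=0).
Iteration 1: edges from {n2} -> (n11, hops=1), (n12, hops=1).
Iteration 2: edges from {n11,n12} -> (n10, hops=2).
Iteration 3: no outgoing edges from {n10}; recursion stops.
SUM(hops) = 0 + 1 + 1 + 2 = 4.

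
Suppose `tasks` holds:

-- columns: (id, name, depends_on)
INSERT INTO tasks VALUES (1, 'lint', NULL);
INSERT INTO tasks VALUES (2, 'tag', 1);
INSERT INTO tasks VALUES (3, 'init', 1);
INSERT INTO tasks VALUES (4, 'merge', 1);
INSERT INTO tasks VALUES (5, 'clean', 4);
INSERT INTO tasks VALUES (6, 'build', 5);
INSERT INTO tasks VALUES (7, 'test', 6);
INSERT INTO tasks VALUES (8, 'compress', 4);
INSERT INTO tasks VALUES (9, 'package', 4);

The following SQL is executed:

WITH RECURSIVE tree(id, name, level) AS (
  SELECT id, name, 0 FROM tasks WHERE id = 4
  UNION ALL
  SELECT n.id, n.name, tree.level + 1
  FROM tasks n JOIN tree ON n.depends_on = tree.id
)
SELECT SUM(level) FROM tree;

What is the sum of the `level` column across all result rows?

8

Base: id=4 (merge) at level 0.
Iteration 1: rows with depends_on in {4} -> clean (id 5, level 1), compress (id 8, level 1), package (id 9, level 1).
Iteration 2: rows with depends_on in {5,8,9} -> build (id 6, level 2).
Iteration 3: rows with depends_on in {6} -> test (id 7, level 3).
Iteration 4: no rows with depends_on in {7}; recursion stops.
SUM(level) = 0 + 1 + 1 + 1 + 2 + 3 = 8.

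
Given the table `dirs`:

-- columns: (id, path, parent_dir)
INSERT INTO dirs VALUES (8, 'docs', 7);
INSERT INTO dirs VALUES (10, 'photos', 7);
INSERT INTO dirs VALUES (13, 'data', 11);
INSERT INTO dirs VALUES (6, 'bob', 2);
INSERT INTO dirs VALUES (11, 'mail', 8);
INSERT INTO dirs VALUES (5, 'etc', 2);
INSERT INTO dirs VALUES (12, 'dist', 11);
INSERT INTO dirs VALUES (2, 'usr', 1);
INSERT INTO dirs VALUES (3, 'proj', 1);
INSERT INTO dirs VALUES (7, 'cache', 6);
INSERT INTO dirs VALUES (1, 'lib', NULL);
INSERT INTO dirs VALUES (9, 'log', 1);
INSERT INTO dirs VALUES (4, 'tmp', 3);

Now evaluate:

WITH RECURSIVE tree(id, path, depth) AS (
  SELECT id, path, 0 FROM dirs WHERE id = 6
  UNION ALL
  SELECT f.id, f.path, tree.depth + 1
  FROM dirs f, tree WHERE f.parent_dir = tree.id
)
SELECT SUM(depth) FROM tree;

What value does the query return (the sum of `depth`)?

Base: id=6 (bob) at depth 0.
Iteration 1: rows with parent_dir in {6} -> cache (id 7, depth 1).
Iteration 2: rows with parent_dir in {7} -> docs (id 8, depth 2), photos (id 10, depth 2).
Iteration 3: rows with parent_dir in {8,10} -> mail (id 11, depth 3).
Iteration 4: rows with parent_dir in {11} -> dist (id 12, depth 4), data (id 13, depth 4).
Iteration 5: no rows with parent_dir in {12,13}; recursion stops.
SUM(depth) = 0 + 1 + 2 + 2 + 3 + 4 + 4 = 16.

16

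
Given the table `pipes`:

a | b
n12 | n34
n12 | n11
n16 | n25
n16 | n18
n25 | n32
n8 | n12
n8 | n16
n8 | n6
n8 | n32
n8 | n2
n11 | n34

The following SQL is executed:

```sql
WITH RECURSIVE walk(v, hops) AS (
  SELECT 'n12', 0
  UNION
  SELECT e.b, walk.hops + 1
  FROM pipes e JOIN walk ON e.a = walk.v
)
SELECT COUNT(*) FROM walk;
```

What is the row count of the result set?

4

Base: (n12, hops=0).
Iteration 1: edges from {n12} -> (n11, hops=1), (n34, hops=1).
Iteration 2: edges from {n11,n34} -> (n34, hops=2).
Iteration 3: no outgoing edges from {n34}; recursion stops.
Total rows emitted: 4.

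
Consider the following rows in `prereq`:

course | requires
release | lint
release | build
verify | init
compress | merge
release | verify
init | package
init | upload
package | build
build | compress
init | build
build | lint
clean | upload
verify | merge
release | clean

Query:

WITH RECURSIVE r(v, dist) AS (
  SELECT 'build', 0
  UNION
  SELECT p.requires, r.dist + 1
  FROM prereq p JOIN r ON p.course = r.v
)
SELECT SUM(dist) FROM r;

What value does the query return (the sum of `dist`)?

Base: (build, dist=0).
Iteration 1: edges from {build} -> (compress, dist=1), (lint, dist=1).
Iteration 2: edges from {compress,lint} -> (merge, dist=2).
Iteration 3: no outgoing edges from {merge}; recursion stops.
SUM(dist) = 0 + 1 + 1 + 2 = 4.

4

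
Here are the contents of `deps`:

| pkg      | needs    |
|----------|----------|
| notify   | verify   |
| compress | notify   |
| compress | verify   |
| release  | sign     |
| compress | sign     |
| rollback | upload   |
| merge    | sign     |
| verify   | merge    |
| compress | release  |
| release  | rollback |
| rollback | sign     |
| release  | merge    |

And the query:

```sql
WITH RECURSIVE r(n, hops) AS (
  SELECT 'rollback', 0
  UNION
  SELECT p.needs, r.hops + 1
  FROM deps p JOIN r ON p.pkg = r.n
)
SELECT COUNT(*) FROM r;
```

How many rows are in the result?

Base: (rollback, hops=0).
Iteration 1: edges from {rollback} -> (sign, hops=1), (upload, hops=1).
Iteration 2: no outgoing edges from {sign,upload}; recursion stops.
Total rows emitted: 3.

3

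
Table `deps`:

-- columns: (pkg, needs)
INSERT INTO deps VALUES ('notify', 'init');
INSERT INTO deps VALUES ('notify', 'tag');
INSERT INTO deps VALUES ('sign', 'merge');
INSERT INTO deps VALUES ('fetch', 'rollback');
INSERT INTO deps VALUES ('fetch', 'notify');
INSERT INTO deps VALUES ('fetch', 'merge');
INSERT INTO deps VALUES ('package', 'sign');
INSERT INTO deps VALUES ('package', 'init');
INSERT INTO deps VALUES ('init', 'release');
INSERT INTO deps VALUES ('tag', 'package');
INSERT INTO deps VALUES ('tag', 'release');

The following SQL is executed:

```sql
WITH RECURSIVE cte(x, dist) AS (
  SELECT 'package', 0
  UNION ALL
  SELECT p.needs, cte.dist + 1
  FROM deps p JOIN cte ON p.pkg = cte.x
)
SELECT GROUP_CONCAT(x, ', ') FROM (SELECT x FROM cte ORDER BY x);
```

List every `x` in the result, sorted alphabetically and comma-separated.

init, merge, package, release, sign

Base: (package, dist=0).
Iteration 1: edges from {package} -> (init, dist=1), (sign, dist=1).
Iteration 2: edges from {init,sign} -> (merge, dist=2), (release, dist=2).
Iteration 3: no outgoing edges from {merge,release}; recursion stops.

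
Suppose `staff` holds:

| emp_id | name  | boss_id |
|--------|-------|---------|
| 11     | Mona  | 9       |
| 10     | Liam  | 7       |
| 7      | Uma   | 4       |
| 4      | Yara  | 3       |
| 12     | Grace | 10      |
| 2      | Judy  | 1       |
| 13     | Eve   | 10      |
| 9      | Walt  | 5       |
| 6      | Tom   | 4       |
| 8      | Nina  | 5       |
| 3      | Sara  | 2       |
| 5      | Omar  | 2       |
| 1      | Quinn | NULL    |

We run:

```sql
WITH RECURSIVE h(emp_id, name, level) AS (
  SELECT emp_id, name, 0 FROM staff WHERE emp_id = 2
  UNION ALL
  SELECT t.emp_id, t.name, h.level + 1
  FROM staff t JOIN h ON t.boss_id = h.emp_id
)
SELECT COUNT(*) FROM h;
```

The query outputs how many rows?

12

Base: emp_id=2 (Judy) at level 0.
Iteration 1: rows with boss_id in {2} -> Sara (id 3, level 1), Omar (id 5, level 1).
Iteration 2: rows with boss_id in {3,5} -> Yara (id 4, level 2), Nina (id 8, level 2), Walt (id 9, level 2).
Iteration 3: rows with boss_id in {4,8,9} -> Tom (id 6, level 3), Uma (id 7, level 3), Mona (id 11, level 3).
Iteration 4: rows with boss_id in {6,7,11} -> Liam (id 10, level 4).
Iteration 5: rows with boss_id in {10} -> Grace (id 12, level 5), Eve (id 13, level 5).
Iteration 6: no rows with boss_id in {12,13}; recursion stops.
Total rows emitted: 12.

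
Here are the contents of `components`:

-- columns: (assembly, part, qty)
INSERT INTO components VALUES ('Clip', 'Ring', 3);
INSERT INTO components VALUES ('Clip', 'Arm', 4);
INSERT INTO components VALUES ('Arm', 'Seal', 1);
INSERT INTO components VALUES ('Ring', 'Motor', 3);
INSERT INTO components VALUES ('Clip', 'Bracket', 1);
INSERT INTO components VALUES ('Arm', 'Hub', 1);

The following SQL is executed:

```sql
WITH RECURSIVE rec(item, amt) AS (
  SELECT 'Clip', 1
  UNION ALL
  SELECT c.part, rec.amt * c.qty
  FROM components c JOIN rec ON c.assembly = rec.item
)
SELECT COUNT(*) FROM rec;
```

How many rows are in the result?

7

Base: (Clip, amt=1).
Iteration 1: components of {Clip} -> Arm = 1*4 = 4, Bracket = 1*1 = 1, Ring = 1*3 = 3.
Iteration 2: components of {Arm,Bracket,Ring} -> Hub = 4*1 = 4, Motor = 3*3 = 9, Seal = 4*1 = 4.
Iteration 3: no further components; recursion stops.
Total rows emitted: 7.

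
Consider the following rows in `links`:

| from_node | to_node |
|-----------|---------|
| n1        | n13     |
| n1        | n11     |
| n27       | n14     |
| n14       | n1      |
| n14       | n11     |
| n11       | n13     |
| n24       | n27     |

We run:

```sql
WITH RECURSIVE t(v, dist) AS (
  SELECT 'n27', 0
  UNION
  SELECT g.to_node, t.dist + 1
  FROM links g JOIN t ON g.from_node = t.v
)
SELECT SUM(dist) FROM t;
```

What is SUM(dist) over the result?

Base: (n27, dist=0).
Iteration 1: edges from {n27} -> (n14, dist=1).
Iteration 2: edges from {n14} -> (n1, dist=2), (n11, dist=2).
Iteration 3: edges from {n1,n11} -> (n11, dist=3), (n13, dist=3). [UNION drops 1 duplicate row(s)]
Iteration 4: edges from {n11,n13} -> (n13, dist=4).
Iteration 5: no outgoing edges from {n13}; recursion stops.
SUM(dist) = 0 + 1 + 2 + 2 + 3 + 3 + 4 = 15.

15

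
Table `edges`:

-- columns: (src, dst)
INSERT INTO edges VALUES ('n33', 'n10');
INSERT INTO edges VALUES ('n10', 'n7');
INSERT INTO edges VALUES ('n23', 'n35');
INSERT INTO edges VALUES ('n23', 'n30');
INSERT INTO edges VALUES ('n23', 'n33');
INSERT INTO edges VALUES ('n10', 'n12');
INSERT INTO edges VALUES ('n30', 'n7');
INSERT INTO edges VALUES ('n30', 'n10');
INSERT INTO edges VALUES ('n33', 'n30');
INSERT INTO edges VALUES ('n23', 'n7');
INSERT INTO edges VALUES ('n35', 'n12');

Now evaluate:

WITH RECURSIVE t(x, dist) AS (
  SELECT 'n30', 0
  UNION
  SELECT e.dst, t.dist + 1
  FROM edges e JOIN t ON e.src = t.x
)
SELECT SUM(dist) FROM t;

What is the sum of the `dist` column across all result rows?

6

Base: (n30, dist=0).
Iteration 1: edges from {n30} -> (n10, dist=1), (n7, dist=1).
Iteration 2: edges from {n10,n7} -> (n12, dist=2), (n7, dist=2).
Iteration 3: no outgoing edges from {n12,n7}; recursion stops.
SUM(dist) = 0 + 1 + 1 + 2 + 2 = 6.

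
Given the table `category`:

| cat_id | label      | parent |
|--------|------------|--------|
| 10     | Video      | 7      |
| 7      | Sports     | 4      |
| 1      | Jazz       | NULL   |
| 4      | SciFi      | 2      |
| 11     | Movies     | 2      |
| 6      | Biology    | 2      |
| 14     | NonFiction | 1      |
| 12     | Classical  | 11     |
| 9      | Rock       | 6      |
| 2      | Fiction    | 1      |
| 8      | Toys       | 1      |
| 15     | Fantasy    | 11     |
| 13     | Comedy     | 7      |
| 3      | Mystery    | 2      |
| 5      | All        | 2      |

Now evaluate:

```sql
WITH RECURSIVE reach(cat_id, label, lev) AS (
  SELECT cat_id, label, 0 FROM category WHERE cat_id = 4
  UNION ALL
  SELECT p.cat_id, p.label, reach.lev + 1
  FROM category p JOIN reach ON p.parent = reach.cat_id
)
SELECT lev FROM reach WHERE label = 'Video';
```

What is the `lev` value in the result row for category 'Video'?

2

Base: cat_id=4 (SciFi) at lev 0.
Iteration 1: rows with parent in {4} -> Sports (id 7, lev 1).
Iteration 2: rows with parent in {7} -> Video (id 10, lev 2), Comedy (id 13, lev 2).
Iteration 3: no rows with parent in {10,13}; recursion stops.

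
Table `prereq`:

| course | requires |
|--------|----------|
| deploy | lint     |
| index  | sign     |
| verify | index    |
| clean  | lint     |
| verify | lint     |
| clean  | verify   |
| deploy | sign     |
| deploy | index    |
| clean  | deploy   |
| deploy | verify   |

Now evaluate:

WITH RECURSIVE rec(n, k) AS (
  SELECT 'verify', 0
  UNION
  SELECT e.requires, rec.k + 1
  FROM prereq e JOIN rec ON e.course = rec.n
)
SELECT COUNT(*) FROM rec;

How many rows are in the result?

4

Base: (verify, k=0).
Iteration 1: edges from {verify} -> (index, k=1), (lint, k=1).
Iteration 2: edges from {index,lint} -> (sign, k=2).
Iteration 3: no outgoing edges from {sign}; recursion stops.
Total rows emitted: 4.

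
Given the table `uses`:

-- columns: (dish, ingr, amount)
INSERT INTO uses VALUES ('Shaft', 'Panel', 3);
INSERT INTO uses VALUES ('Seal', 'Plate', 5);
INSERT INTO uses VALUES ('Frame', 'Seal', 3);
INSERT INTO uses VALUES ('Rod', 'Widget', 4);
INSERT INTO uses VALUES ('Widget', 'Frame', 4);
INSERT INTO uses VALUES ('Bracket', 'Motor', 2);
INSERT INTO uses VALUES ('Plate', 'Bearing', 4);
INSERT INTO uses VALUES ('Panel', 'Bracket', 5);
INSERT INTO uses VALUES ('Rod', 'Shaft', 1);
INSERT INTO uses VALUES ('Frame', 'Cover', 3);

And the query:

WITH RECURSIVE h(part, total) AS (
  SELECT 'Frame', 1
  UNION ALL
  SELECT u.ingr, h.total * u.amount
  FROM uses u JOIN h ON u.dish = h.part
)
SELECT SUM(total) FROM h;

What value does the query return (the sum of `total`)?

Base: (Frame, total=1).
Iteration 1: components of {Frame} -> Cover = 1*3 = 3, Seal = 1*3 = 3.
Iteration 2: components of {Cover,Seal} -> Plate = 3*5 = 15.
Iteration 3: components of {Plate} -> Bearing = 15*4 = 60.
Iteration 4: no further components; recursion stops.
SUM(total) = 1 + 3 + 3 + 15 + 60 = 82.

82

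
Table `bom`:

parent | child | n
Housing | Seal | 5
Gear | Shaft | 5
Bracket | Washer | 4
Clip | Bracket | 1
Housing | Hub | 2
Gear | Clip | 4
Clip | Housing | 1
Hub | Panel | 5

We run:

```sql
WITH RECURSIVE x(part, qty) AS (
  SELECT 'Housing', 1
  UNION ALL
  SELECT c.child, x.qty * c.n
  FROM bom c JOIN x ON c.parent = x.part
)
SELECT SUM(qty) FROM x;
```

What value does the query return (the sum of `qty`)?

18

Base: (Housing, qty=1).
Iteration 1: components of {Housing} -> Hub = 1*2 = 2, Seal = 1*5 = 5.
Iteration 2: components of {Hub,Seal} -> Panel = 2*5 = 10.
Iteration 3: no further components; recursion stops.
SUM(qty) = 1 + 5 + 2 + 10 = 18.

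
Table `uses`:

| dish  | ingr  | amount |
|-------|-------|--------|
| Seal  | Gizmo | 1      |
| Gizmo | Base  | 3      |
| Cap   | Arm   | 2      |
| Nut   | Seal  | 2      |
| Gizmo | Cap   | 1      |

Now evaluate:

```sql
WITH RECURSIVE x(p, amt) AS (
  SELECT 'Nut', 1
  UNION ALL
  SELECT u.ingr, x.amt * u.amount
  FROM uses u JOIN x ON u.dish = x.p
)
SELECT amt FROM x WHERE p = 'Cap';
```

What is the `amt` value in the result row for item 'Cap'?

Base: (Nut, amt=1).
Iteration 1: components of {Nut} -> Seal = 1*2 = 2.
Iteration 2: components of {Seal} -> Gizmo = 2*1 = 2.
Iteration 3: components of {Gizmo} -> Base = 2*3 = 6, Cap = 2*1 = 2.
Iteration 4: components of {Base,Cap} -> Arm = 2*2 = 4.
Iteration 5: no further components; recursion stops.

2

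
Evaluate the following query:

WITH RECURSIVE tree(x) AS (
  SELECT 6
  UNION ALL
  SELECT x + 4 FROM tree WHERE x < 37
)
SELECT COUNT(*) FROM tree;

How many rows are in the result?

9

Base: x=6.
Iteration 1: 6 < 37 holds -> x = 6 + 4 = 10.
Iteration 2: 10 < 37 holds -> x = 10 + 4 = 14.
Iteration 3: 14 < 37 holds -> x = 14 + 4 = 18.
Iteration 4: 18 < 37 holds -> x = 18 + 4 = 22.
Iteration 5: 22 < 37 holds -> x = 22 + 4 = 26.
Iteration 6: 26 < 37 holds -> x = 26 + 4 = 30.
Iteration 7: 30 < 37 holds -> x = 30 + 4 = 34.
Iteration 8: 34 < 37 holds -> x = 34 + 4 = 38.
Iteration 9: 38 < 37 fails; recursion stops.
Total rows emitted: 9.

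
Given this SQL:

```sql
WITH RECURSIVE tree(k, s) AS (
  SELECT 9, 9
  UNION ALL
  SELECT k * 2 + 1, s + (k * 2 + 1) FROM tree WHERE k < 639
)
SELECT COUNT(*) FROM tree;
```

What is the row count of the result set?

7

Base: k=9, s=9.
Iteration 1: 9 < 639 holds -> k = 9 * 2 + 1 = 19, s = 9 + 19 = 28.
Iteration 2: 19 < 639 holds -> k = 19 * 2 + 1 = 39, s = 28 + 39 = 67.
Iteration 3: 39 < 639 holds -> k = 39 * 2 + 1 = 79, s = 67 + 79 = 146.
Iteration 4: 79 < 639 holds -> k = 79 * 2 + 1 = 159, s = 146 + 159 = 305.
Iteration 5: 159 < 639 holds -> k = 159 * 2 + 1 = 319, s = 305 + 319 = 624.
Iteration 6: 319 < 639 holds -> k = 319 * 2 + 1 = 639, s = 624 + 639 = 1263.
Iteration 7: 639 < 639 fails; recursion stops.
Total rows emitted: 7.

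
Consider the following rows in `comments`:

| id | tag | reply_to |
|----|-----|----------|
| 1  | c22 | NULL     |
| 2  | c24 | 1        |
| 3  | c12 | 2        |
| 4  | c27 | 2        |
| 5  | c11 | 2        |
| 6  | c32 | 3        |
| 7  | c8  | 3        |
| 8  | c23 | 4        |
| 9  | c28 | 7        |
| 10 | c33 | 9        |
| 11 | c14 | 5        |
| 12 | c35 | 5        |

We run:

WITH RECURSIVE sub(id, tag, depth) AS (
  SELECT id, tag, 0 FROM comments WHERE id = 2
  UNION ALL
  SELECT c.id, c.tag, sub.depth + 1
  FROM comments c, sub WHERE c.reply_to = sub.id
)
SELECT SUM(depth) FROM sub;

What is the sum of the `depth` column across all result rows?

20

Base: id=2 (c24) at depth 0.
Iteration 1: rows with reply_to in {2} -> c12 (id 3, depth 1), c27 (id 4, depth 1), c11 (id 5, depth 1).
Iteration 2: rows with reply_to in {3,4,5} -> c32 (id 6, depth 2), c8 (id 7, depth 2), c23 (id 8, depth 2), c14 (id 11, depth 2), c35 (id 12, depth 2).
Iteration 3: rows with reply_to in {6,7,8,11,12} -> c28 (id 9, depth 3).
Iteration 4: rows with reply_to in {9} -> c33 (id 10, depth 4).
Iteration 5: no rows with reply_to in {10}; recursion stops.
SUM(depth) = 0 + 1 + 1 + 1 + 2 + 2 + 2 + 2 + 2 + 3 + 4 = 20.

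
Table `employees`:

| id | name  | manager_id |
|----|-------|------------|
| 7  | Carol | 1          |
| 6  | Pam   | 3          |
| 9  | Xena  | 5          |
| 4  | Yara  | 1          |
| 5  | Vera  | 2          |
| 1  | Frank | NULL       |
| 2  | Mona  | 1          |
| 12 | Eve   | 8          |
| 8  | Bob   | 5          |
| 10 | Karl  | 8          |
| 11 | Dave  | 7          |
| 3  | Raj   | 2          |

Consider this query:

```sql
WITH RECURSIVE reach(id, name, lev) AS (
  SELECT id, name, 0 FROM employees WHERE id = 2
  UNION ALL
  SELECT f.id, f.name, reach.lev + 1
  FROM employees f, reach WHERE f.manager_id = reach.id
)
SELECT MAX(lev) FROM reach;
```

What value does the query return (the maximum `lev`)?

3

Base: id=2 (Mona) at lev 0.
Iteration 1: rows with manager_id in {2} -> Raj (id 3, lev 1), Vera (id 5, lev 1).
Iteration 2: rows with manager_id in {3,5} -> Pam (id 6, lev 2), Bob (id 8, lev 2), Xena (id 9, lev 2).
Iteration 3: rows with manager_id in {6,8,9} -> Karl (id 10, lev 3), Eve (id 12, lev 3).
Iteration 4: no rows with manager_id in {10,12}; recursion stops.
lev values: 0, 1, 1, 2, 2, 2, 3, 3; the maximum is 3.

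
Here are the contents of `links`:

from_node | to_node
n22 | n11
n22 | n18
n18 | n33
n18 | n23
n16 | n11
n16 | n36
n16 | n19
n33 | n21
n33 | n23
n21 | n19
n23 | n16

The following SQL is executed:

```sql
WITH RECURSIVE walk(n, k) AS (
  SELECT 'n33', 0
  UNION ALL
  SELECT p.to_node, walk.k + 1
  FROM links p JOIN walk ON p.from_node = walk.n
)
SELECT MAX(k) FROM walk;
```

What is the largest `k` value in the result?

Base: (n33, k=0).
Iteration 1: edges from {n33} -> (n21, k=1), (n23, k=1).
Iteration 2: edges from {n21,n23} -> (n16, k=2), (n19, k=2).
Iteration 3: edges from {n16,n19} -> (n11, k=3), (n19, k=3), (n36, k=3).
Iteration 4: no outgoing edges from {n11,n19,n36}; recursion stops.
k values: 0, 1, 1, 2, 2, 3, 3, 3; the maximum is 3.

3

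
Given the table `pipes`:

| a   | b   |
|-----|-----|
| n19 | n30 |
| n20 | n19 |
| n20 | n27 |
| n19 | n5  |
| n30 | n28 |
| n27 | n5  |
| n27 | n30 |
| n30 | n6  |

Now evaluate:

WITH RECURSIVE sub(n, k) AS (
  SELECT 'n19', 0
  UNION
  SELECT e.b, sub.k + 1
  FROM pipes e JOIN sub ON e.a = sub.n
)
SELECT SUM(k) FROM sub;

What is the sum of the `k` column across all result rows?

Base: (n19, k=0).
Iteration 1: edges from {n19} -> (n30, k=1), (n5, k=1).
Iteration 2: edges from {n30,n5} -> (n28, k=2), (n6, k=2).
Iteration 3: no outgoing edges from {n28,n6}; recursion stops.
SUM(k) = 0 + 1 + 1 + 2 + 2 = 6.

6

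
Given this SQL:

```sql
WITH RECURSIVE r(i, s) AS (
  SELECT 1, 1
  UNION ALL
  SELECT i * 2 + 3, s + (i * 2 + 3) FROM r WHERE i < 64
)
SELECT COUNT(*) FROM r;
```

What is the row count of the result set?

6

Base: i=1, s=1.
Iteration 1: 1 < 64 holds -> i = 1 * 2 + 3 = 5, s = 1 + 5 = 6.
Iteration 2: 5 < 64 holds -> i = 5 * 2 + 3 = 13, s = 6 + 13 = 19.
Iteration 3: 13 < 64 holds -> i = 13 * 2 + 3 = 29, s = 19 + 29 = 48.
Iteration 4: 29 < 64 holds -> i = 29 * 2 + 3 = 61, s = 48 + 61 = 109.
Iteration 5: 61 < 64 holds -> i = 61 * 2 + 3 = 125, s = 109 + 125 = 234.
Iteration 6: 125 < 64 fails; recursion stops.
Total rows emitted: 6.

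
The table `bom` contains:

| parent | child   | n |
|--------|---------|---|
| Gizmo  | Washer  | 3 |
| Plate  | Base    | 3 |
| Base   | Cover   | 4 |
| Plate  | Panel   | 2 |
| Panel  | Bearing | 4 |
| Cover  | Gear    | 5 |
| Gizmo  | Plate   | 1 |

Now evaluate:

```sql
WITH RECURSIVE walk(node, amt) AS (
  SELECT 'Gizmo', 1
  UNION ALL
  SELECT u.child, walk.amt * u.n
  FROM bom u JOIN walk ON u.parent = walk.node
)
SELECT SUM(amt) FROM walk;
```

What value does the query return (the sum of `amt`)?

90

Base: (Gizmo, amt=1).
Iteration 1: components of {Gizmo} -> Plate = 1*1 = 1, Washer = 1*3 = 3.
Iteration 2: components of {Plate,Washer} -> Base = 1*3 = 3, Panel = 1*2 = 2.
Iteration 3: components of {Base,Panel} -> Bearing = 2*4 = 8, Cover = 3*4 = 12.
Iteration 4: components of {Bearing,Cover} -> Gear = 12*5 = 60.
Iteration 5: no further components; recursion stops.
SUM(amt) = 1 + 1 + 3 + 3 + 2 + 12 + 8 + 60 = 90.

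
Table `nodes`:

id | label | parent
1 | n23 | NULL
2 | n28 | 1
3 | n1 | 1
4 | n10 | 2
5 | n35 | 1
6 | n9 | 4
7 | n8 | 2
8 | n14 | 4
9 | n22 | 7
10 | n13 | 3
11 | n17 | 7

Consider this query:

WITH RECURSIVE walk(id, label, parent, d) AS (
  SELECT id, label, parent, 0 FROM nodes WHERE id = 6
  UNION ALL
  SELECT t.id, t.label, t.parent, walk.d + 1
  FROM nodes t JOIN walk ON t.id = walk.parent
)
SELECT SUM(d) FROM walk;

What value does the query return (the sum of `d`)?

6

Base: id=6 (n9), parent=4, d 0.
Iteration 1: join on id=4 -> n10 (id 4, parent=2, d 1).
Iteration 2: join on id=2 -> n28 (id 2, parent=1, d 2).
Iteration 3: join on id=1 -> n23 (id 1, parent=NULL, d 3).
Iteration 4: parent is NULL; no match; recursion stops.
SUM(d) = 0 + 1 + 2 + 3 = 6.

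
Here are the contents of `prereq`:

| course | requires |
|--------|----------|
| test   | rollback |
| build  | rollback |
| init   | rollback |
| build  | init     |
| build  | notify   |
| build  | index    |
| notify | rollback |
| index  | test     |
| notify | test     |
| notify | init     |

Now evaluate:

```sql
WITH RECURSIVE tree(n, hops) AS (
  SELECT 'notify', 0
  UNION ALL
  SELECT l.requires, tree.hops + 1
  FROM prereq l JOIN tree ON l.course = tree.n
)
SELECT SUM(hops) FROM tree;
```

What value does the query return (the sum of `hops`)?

Base: (notify, hops=0).
Iteration 1: edges from {notify} -> (init, hops=1), (rollback, hops=1), (test, hops=1).
Iteration 2: edges from {init,rollback,test} -> (rollback, hops=2) x2. [UNION ALL keeps all 2 new rows, including repeats]
Iteration 3: no outgoing edges from {rollback}; recursion stops.
SUM(hops) = 0 + 1 + 1 + 1 + 2 + 2 = 7.

7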